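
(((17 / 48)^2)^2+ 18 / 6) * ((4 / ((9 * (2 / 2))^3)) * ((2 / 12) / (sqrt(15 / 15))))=16008769 / 5804752896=0.00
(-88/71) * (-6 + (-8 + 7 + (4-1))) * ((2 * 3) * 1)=29.75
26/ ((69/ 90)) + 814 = 19502/ 23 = 847.91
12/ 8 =3/ 2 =1.50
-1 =-1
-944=-944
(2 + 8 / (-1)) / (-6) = 1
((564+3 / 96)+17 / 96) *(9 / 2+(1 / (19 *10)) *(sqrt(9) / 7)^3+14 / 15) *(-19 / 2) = -899081777 / 30870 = -29124.77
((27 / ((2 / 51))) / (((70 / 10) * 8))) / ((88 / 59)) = 81243 / 9856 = 8.24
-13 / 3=-4.33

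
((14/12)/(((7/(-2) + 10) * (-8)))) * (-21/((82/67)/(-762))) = -1250823/4264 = -293.34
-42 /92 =-21 /46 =-0.46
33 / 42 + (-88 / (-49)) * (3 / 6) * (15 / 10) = 2.13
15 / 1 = 15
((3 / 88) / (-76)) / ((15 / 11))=-1 / 3040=-0.00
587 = 587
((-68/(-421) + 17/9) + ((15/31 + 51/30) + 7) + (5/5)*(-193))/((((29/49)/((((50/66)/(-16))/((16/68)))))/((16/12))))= 889228320505/10791193248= 82.40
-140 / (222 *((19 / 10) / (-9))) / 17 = 2100 / 11951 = 0.18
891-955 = -64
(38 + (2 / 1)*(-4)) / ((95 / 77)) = 462 / 19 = 24.32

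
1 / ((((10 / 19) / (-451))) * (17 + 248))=-3.23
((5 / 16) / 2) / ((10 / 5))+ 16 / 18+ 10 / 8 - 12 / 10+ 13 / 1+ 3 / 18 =40849 / 2880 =14.18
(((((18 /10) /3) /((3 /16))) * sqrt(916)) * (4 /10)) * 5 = 64 * sqrt(229) /5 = 193.70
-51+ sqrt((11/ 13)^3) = -51+ 11 * sqrt(143)/ 169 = -50.22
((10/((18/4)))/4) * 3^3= 15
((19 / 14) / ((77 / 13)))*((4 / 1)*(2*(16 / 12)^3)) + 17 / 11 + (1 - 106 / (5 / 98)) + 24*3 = -13221464 / 6615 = -1998.71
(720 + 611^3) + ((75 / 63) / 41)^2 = 169095209643796 / 741321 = 228099851.00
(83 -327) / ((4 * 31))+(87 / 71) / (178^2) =-137220707 / 69736484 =-1.97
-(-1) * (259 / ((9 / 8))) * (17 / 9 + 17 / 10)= 334628 / 405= 826.24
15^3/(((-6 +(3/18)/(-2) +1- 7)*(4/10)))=-20250/29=-698.28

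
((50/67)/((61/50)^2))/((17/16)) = 2000000/4238219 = 0.47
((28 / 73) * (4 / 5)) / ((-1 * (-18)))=56 / 3285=0.02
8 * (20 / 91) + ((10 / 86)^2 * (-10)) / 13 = 294090 / 168259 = 1.75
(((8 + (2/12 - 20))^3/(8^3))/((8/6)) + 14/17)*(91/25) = -365829373/62668800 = -5.84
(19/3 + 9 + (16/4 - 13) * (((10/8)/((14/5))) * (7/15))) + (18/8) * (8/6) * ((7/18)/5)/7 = 1619/120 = 13.49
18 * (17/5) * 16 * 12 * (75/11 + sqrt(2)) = 58752 * sqrt(2)/5 + 881280/11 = 96733.94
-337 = -337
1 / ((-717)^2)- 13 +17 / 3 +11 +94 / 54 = 8339669 / 1542267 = 5.41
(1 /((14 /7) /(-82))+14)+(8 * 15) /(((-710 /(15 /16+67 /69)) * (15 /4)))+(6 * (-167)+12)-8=-25109482 /24495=-1025.09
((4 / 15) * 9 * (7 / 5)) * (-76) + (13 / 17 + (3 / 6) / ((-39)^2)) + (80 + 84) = -90.59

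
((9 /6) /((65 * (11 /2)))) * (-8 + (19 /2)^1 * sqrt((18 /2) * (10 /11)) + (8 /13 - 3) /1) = -81 /1859 + 171 * sqrt(110) /15730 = 0.07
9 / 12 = 0.75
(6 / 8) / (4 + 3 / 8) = 6 / 35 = 0.17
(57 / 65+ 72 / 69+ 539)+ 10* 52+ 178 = 1852186 / 1495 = 1238.92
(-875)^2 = 765625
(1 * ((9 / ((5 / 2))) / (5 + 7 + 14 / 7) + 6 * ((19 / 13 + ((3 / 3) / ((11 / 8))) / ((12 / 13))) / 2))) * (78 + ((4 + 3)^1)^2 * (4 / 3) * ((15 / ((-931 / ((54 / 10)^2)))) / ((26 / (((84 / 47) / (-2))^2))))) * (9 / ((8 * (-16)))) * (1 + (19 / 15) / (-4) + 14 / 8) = -8586163782423 / 92964872000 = -92.36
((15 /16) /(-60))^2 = 1 /4096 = 0.00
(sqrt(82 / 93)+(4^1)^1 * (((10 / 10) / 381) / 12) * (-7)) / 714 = -1 / 116586+sqrt(7626) / 66402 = 0.00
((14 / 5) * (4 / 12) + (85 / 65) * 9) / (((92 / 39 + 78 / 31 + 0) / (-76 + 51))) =-383935 / 5894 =-65.14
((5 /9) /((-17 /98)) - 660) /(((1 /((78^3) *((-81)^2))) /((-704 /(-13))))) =-1900983308590080 /17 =-111822547564122.35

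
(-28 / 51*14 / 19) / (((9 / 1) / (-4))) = 1568 / 8721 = 0.18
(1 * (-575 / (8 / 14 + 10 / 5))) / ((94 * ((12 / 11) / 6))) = -44275 / 3384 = -13.08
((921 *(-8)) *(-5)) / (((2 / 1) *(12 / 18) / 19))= 524970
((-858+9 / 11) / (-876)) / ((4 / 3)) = 9429 / 12848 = 0.73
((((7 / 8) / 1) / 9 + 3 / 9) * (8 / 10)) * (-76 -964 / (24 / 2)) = -14539 / 270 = -53.85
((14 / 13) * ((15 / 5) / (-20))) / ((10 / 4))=-21 / 325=-0.06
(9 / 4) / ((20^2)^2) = 9 / 640000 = 0.00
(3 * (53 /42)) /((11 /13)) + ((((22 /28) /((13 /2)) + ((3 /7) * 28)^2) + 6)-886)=-1464273 /2002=-731.41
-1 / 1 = -1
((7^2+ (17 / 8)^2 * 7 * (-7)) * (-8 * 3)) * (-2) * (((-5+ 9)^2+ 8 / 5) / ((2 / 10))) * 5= -3638250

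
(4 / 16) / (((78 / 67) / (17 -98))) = -1809 / 104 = -17.39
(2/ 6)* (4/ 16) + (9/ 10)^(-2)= 427/ 324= 1.32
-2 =-2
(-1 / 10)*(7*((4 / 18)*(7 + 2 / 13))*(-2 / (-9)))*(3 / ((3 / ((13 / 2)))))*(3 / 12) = -217 / 540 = -0.40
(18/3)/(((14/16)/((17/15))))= 272/35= 7.77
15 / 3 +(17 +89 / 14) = 28.36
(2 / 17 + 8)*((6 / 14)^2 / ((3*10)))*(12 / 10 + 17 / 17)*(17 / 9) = 253 / 1225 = 0.21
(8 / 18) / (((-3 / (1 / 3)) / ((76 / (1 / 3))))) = -11.26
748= 748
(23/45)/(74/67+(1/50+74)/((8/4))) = 30820/2298303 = 0.01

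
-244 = -244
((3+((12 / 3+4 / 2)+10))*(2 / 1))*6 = 228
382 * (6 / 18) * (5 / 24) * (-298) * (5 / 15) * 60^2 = -28459000 / 3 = -9486333.33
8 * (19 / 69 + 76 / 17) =44536 / 1173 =37.97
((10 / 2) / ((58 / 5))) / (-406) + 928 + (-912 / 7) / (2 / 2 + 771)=4216769175 / 4544764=927.83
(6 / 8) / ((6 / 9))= 9 / 8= 1.12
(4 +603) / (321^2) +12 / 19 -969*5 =-9484191230 / 1957779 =-4844.36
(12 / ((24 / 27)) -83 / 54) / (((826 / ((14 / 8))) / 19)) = 6137 / 12744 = 0.48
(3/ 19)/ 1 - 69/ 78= -359/ 494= -0.73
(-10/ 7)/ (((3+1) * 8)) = -5/ 112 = -0.04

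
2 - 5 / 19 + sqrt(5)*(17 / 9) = 33 / 19 + 17*sqrt(5) / 9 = 5.96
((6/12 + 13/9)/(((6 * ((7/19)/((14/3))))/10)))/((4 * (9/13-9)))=-43225/34992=-1.24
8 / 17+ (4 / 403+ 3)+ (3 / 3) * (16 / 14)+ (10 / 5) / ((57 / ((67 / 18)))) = 116957018 / 24601941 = 4.75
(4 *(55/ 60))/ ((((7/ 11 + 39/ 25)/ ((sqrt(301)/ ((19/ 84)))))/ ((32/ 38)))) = 338800 *sqrt(301)/ 54511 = 107.83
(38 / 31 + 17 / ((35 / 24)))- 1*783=-835577 / 1085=-770.12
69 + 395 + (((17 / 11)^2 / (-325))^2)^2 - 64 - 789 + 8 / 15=-388.47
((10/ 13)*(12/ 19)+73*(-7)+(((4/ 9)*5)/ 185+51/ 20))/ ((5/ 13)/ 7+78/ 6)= -5849140213/ 150329520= -38.91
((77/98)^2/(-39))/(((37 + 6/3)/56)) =-242/10647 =-0.02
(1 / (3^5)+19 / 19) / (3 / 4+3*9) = 976 / 26973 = 0.04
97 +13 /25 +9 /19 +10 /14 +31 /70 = 659353 /6650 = 99.15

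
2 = 2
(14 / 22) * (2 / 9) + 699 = 69215 / 99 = 699.14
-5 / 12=-0.42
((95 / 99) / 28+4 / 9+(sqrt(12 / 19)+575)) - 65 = 2 * sqrt(57) / 19+1415047 / 2772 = 511.27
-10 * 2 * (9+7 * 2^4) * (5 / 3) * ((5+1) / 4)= -6050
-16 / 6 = -8 / 3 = -2.67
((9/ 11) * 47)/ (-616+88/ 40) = -235/ 3751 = -0.06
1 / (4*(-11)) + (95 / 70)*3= 1247 / 308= 4.05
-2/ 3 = -0.67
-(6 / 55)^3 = -216 / 166375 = -0.00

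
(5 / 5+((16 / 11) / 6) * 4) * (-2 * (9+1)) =-39.39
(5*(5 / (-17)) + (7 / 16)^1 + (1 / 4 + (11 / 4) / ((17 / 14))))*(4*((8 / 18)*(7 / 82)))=2821 / 12546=0.22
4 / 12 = 1 / 3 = 0.33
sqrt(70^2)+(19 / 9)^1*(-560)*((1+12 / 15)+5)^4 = -2843644258 / 1125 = -2527683.78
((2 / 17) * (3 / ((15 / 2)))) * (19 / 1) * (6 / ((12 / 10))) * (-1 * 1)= -76 / 17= -4.47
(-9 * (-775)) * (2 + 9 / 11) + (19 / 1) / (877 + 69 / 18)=1142750379 / 58135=19656.84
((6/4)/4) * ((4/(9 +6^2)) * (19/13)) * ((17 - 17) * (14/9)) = 0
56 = 56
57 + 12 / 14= 405 / 7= 57.86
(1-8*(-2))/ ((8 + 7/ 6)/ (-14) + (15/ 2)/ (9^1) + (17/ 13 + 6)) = 6188/ 2725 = 2.27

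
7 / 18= 0.39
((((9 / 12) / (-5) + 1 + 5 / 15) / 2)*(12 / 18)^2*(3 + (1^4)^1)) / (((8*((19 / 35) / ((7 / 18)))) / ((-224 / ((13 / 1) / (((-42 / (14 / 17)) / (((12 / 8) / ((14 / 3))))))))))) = 46368112 / 180063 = 257.51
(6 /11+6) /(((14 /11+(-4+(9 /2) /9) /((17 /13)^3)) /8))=-1886592 /10535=-179.08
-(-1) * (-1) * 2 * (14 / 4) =-7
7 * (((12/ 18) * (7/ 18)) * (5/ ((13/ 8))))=1960/ 351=5.58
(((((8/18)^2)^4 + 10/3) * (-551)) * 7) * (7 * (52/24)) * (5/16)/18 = -125964501240305/37192366944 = -3386.84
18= 18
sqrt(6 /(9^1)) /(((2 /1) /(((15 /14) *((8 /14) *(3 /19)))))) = 0.04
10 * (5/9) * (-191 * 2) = -2122.22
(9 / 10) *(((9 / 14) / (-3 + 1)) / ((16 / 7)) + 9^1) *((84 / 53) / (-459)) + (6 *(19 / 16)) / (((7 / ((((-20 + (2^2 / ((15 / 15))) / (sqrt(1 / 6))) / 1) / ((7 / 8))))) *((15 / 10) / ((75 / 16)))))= -513764481 / 7063840 + 1425 *sqrt(6) / 98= -37.11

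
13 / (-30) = -13 / 30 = -0.43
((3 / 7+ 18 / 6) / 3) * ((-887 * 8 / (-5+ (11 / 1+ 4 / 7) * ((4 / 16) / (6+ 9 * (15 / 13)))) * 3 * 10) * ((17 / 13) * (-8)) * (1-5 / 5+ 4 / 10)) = -26311286784 / 124657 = -211069.47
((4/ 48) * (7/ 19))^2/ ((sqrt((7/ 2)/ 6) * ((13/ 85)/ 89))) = 52955 * sqrt(21)/ 337896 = 0.72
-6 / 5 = -1.20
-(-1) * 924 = 924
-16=-16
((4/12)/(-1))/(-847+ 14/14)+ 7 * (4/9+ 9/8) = 111535/10152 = 10.99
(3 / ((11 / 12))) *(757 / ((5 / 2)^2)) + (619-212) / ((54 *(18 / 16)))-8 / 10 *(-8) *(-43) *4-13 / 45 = -46643621 / 66825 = -698.00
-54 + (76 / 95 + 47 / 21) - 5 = -55.96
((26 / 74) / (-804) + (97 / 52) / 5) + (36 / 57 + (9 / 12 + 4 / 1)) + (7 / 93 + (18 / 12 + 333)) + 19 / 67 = 129308322567 / 379634060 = 340.61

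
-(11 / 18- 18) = 313 / 18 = 17.39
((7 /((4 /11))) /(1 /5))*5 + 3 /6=1927 /4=481.75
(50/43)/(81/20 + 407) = 0.00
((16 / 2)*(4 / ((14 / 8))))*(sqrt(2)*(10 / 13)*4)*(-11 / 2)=-28160*sqrt(2) / 91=-437.63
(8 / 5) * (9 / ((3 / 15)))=72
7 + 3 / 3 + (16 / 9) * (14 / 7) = 104 / 9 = 11.56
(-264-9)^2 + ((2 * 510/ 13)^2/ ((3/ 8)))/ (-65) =163185333/ 2197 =74276.44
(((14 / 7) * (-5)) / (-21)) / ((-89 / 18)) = -60 / 623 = -0.10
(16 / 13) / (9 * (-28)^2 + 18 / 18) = 16 / 91741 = 0.00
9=9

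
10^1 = 10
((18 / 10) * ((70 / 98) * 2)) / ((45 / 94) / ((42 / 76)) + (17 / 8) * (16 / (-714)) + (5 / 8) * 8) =2538 / 5743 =0.44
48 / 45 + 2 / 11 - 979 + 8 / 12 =-977.08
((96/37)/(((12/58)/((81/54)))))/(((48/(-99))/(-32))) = 45936/37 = 1241.51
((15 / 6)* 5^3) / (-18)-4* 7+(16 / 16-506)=-19813 / 36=-550.36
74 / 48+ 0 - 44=-1019 / 24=-42.46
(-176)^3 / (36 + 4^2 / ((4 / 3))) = -113578.67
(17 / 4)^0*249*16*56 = 223104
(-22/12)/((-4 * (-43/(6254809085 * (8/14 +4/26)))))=-108118842755/2236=-48353686.38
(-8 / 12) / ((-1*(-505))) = -2 / 1515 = -0.00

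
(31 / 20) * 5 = 31 / 4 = 7.75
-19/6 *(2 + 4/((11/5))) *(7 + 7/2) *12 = -16758/11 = -1523.45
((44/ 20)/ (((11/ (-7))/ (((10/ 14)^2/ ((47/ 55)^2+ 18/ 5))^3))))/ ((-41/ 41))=86502001953125/ 37775013349688293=0.00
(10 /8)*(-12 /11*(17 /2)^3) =-73695 /88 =-837.44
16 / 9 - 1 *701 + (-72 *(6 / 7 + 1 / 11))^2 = 211318627 / 53361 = 3960.17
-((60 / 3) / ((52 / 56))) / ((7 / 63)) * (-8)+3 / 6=40333 / 26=1551.27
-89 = -89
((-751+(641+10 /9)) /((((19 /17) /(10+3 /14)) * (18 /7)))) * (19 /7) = -85085 /81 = -1050.43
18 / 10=9 / 5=1.80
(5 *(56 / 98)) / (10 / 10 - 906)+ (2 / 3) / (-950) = -0.00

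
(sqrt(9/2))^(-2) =2/9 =0.22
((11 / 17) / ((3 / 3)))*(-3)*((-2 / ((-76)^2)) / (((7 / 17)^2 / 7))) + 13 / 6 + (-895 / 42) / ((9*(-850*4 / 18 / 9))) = 849569 / 368220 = 2.31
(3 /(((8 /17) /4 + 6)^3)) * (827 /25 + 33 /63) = 43337573 /98425600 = 0.44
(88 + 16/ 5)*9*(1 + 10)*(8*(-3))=-216691.20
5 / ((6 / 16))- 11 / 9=109 / 9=12.11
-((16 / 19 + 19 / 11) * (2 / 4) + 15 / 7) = -3.43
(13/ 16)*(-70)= -455/ 8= -56.88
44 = 44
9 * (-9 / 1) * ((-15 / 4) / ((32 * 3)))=405 / 128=3.16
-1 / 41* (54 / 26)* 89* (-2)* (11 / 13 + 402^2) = 10096747578 / 6929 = 1457172.40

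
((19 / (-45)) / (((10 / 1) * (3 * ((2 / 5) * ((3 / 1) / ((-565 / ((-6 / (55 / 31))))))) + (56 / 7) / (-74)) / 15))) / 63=21845725 / 188101872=0.12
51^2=2601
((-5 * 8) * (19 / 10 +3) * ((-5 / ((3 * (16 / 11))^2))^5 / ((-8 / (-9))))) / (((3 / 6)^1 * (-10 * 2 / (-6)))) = 794333628405625 / 4809263859892224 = 0.17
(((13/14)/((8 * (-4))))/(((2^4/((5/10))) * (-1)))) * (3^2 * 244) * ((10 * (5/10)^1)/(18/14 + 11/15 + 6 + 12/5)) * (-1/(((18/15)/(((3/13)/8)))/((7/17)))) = -1441125/152354816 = -0.01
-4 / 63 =-0.06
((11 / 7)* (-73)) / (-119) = 803 / 833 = 0.96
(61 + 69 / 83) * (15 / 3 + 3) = 41056 / 83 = 494.65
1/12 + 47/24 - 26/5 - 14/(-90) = -1081/360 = -3.00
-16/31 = -0.52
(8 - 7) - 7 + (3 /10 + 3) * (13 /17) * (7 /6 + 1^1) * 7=10973 /340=32.27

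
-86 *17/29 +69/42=-19801/406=-48.77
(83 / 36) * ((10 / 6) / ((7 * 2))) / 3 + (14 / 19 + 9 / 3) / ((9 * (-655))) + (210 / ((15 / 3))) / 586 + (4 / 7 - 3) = -37480351177 / 16540002360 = -2.27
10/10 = 1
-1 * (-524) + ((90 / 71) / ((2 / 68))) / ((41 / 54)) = 1690604 / 2911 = 580.76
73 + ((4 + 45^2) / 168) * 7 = 3781 / 24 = 157.54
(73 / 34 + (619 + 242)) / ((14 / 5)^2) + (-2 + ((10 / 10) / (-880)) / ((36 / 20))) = 142627873 / 1319472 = 108.09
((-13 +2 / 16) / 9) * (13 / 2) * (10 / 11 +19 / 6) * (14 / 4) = -2521337 / 19008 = -132.65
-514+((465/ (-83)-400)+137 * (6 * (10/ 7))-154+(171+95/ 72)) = 11420251/ 41832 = 273.00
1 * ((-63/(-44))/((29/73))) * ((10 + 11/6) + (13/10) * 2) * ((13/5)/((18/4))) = 2876419/95700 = 30.06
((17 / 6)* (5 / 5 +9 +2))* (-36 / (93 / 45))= -592.26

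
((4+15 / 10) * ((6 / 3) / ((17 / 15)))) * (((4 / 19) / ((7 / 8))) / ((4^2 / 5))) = 1650 / 2261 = 0.73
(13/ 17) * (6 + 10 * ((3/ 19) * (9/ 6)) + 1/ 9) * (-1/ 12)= -9425/ 17442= -0.54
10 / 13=0.77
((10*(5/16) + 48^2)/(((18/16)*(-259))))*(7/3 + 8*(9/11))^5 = -39856505096778701/91224601083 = -436905.23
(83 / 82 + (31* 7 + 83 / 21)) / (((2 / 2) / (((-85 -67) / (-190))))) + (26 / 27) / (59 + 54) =777478892 / 4378185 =177.58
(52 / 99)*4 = 208 / 99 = 2.10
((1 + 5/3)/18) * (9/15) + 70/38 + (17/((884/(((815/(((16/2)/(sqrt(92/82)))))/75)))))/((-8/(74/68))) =1651/855 - 6031 * sqrt(1886)/69588480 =1.93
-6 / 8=-3 / 4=-0.75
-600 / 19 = -31.58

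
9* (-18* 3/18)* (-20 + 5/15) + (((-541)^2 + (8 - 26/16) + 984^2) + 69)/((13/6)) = 30291909/52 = 582536.71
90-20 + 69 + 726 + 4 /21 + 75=19744 /21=940.19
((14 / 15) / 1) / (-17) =-14 / 255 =-0.05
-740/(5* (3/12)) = -592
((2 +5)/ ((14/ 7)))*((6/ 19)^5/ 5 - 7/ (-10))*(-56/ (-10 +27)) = -20001506/ 2476099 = -8.08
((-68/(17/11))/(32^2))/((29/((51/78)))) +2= 385861/193024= 2.00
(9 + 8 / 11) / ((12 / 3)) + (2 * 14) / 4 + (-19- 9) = -817 / 44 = -18.57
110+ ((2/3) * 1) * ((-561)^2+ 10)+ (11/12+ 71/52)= 8187385/39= 209932.95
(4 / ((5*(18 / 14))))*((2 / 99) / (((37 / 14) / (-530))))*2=-5.04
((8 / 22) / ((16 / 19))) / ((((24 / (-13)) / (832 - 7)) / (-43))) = 8297.66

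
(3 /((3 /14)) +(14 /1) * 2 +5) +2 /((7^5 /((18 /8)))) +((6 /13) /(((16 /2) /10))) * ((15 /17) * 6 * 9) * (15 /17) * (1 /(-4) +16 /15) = 16874144363 /252575596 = 66.81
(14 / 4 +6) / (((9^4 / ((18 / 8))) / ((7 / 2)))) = 133 / 11664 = 0.01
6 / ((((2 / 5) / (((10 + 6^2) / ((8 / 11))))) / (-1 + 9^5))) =56021790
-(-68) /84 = 17 /21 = 0.81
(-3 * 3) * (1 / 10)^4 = -9 / 10000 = -0.00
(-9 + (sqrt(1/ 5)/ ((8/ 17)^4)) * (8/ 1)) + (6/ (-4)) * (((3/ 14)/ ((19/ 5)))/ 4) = -19197/ 2128 + 83521 * sqrt(5)/ 2560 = 63.93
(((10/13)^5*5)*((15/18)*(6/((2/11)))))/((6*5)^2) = 137500/3341637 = 0.04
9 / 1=9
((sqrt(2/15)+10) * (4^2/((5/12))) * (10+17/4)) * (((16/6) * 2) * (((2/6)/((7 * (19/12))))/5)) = 1024 * sqrt(30)/875+6144/35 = 181.95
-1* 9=-9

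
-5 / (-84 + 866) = -5 / 782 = -0.01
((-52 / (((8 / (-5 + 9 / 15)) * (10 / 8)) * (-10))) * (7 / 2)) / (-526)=1001 / 65750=0.02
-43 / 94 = -0.46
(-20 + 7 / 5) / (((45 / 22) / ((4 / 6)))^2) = -60016 / 30375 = -1.98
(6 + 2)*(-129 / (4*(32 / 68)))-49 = -2389 / 4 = -597.25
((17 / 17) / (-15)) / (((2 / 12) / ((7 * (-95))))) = 266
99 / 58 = 1.71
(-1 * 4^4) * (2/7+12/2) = -11264/7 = -1609.14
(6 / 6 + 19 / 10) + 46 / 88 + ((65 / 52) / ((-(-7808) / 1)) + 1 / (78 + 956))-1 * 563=-45177223427 / 80734720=-559.58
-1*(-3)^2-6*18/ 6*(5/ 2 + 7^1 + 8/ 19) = -3564/ 19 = -187.58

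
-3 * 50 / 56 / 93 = -25 / 868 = -0.03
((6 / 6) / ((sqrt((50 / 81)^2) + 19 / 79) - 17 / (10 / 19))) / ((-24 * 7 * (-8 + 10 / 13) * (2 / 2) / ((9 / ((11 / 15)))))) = -0.00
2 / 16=1 / 8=0.12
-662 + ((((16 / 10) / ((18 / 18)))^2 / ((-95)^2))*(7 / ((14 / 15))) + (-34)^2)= 22291846 / 45125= 494.00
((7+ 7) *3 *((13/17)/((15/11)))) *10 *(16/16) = 4004/17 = 235.53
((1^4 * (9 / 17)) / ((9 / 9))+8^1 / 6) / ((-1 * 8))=-0.23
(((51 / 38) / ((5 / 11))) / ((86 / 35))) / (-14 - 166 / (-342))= -35343 / 397492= -0.09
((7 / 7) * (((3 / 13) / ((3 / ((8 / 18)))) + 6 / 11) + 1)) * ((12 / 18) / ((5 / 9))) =4066 / 2145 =1.90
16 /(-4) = -4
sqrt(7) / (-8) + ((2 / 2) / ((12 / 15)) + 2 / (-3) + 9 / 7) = 157 / 84-sqrt(7) / 8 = 1.54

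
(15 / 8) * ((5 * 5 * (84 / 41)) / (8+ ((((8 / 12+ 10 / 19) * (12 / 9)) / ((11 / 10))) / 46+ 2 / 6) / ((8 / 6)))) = 11.61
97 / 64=1.52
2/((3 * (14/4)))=4/21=0.19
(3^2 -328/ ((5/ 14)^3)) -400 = -948907/ 125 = -7591.26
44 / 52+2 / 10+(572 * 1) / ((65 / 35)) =20088 / 65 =309.05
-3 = -3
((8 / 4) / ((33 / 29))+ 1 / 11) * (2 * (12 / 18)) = 244 / 99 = 2.46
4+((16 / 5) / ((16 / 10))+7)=13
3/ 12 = 1/ 4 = 0.25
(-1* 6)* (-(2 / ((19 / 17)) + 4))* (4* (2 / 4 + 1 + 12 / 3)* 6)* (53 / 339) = 1539120 / 2147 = 716.87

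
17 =17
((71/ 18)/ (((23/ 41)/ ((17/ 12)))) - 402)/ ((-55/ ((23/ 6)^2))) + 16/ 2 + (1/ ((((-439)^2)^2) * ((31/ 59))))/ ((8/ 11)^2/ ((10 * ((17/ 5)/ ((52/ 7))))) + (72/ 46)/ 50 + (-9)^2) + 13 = 3781788793344592823395282789/ 30075854090704400770875360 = 125.74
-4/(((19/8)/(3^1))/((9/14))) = -432/133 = -3.25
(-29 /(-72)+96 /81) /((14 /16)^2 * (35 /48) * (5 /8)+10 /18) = 351232 /200055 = 1.76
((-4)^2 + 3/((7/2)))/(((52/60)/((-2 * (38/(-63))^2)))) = -1703920/120393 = -14.15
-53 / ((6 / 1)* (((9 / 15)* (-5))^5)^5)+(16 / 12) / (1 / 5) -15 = -42364430472097 / 5083731656658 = -8.33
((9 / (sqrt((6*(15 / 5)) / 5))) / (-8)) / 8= -3*sqrt(10) / 128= -0.07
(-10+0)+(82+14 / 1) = 86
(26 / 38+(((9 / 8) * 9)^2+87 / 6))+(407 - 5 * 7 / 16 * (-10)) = 546.57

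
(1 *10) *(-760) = -7600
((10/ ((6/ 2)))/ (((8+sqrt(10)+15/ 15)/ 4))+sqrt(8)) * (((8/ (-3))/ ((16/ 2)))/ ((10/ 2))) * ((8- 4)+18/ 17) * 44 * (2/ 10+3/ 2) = -99.01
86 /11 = 7.82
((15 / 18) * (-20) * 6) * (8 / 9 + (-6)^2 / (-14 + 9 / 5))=113200 / 549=206.19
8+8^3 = 520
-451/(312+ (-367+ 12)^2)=-451/126337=-0.00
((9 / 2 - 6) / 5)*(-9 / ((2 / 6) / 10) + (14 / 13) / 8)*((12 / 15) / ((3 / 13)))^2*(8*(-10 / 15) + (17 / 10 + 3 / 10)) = -3243.18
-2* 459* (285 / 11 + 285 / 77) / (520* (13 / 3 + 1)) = -78489 / 8008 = -9.80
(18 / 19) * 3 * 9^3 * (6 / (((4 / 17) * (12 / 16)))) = 1338444 / 19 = 70444.42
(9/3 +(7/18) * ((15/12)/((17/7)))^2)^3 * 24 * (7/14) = 17227685395236511/48049596555264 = 358.54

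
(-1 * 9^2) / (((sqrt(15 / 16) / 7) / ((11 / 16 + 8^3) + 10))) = -306083.23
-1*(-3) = 3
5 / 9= 0.56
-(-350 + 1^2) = 349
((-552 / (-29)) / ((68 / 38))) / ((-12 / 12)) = -5244 / 493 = -10.64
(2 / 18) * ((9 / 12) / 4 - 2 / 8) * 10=-5 / 72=-0.07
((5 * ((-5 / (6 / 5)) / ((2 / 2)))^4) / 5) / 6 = 390625 / 7776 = 50.23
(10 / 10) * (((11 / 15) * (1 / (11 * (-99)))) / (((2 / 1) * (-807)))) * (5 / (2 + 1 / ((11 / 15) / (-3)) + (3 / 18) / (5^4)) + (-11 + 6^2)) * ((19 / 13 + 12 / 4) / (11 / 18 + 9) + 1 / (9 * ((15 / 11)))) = 12921139531 / 2510249627068326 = 0.00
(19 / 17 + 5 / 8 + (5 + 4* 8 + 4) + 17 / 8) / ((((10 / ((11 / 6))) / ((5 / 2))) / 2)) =11187 / 272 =41.13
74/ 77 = 0.96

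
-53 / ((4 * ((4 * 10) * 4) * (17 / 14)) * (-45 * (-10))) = -371 / 2448000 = -0.00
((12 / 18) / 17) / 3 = 2 / 153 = 0.01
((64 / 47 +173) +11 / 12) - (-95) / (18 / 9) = 125647 / 564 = 222.78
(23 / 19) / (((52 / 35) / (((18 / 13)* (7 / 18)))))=5635 / 12844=0.44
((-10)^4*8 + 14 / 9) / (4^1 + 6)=360007 / 45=8000.16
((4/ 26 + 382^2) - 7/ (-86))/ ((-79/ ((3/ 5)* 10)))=-6195315/ 559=-11082.85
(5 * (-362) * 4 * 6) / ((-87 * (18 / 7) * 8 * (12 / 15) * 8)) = 31675 / 8352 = 3.79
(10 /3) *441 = 1470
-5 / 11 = -0.45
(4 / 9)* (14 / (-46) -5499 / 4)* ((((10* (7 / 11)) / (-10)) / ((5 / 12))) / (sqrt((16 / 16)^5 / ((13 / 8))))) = 177107* sqrt(26) / 759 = 1189.82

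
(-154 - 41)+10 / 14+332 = 964 / 7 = 137.71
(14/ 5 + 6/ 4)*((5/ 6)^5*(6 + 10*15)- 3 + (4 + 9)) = 405103/ 1296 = 312.58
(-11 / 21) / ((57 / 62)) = -682 / 1197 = -0.57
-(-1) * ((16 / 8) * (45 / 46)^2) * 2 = 3.83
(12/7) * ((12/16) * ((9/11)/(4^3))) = 81/4928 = 0.02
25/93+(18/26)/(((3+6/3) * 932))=1515337/5633940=0.27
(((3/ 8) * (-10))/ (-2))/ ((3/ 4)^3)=40/ 9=4.44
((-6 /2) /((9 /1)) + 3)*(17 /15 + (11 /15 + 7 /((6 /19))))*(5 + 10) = 2884 /3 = 961.33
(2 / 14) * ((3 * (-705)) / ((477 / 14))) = -470 / 53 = -8.87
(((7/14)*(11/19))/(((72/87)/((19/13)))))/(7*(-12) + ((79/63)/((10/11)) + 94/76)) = -636405/101313056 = -0.01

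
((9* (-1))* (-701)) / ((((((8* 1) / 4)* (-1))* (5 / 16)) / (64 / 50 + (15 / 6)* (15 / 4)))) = -13444479 / 125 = -107555.83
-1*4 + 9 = 5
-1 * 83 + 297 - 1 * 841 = -627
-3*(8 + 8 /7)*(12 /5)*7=-2304 /5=-460.80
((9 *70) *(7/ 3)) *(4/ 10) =588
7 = 7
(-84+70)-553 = -567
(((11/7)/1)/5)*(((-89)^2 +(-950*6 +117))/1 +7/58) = 213103/290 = 734.84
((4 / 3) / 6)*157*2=628 / 9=69.78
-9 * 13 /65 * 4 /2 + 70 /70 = -2.60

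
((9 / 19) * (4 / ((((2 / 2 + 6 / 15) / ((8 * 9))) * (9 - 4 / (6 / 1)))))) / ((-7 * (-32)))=243 / 4655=0.05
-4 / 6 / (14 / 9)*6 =-18 / 7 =-2.57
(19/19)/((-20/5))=-1/4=-0.25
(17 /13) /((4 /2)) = 17 /26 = 0.65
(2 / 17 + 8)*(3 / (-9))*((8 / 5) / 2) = -184 / 85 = -2.16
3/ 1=3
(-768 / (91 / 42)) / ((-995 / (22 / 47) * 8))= 12672 / 607945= 0.02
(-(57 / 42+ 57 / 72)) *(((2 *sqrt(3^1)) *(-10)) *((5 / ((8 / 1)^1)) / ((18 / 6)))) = 9025 *sqrt(3) / 1008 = 15.51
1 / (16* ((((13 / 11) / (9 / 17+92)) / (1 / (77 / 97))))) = 11737 / 1904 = 6.16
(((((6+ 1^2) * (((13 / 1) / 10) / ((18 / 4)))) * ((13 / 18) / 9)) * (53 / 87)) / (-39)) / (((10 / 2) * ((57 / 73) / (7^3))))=-120763097 / 542266650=-0.22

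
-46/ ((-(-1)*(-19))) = 46/ 19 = 2.42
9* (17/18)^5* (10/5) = 1419857/104976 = 13.53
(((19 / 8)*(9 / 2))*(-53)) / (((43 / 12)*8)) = -27189 / 1376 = -19.76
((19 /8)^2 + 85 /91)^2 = 1466200681 /33918976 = 43.23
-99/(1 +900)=-99/901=-0.11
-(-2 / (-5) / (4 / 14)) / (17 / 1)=-7 / 85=-0.08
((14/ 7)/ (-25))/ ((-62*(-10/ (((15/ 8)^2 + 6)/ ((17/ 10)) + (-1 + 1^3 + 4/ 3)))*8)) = -11311/ 101184000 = -0.00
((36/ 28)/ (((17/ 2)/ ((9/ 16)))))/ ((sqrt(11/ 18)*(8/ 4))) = 243*sqrt(22)/ 20944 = 0.05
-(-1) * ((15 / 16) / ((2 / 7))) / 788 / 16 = 105 / 403456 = 0.00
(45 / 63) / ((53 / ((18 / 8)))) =45 / 1484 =0.03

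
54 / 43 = 1.26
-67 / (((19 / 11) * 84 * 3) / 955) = -703835 / 4788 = -147.00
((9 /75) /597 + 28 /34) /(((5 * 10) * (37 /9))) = 627003 /156463750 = 0.00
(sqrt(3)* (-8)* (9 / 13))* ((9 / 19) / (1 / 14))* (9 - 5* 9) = 326592* sqrt(3) / 247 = 2290.18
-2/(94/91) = -91/47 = -1.94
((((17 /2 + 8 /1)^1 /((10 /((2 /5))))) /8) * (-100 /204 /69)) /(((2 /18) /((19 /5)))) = -627 /31280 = -0.02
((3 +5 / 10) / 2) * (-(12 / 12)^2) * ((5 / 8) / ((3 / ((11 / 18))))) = -385 / 1728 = -0.22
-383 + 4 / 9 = -3443 / 9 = -382.56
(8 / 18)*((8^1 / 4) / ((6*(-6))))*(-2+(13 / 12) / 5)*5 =107 / 486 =0.22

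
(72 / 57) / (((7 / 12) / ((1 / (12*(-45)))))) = -8 / 1995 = -0.00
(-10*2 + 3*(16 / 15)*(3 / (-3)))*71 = -8236 / 5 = -1647.20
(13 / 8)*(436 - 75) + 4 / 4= 4701 / 8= 587.62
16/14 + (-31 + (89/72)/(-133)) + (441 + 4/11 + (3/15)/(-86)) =9319223167/22647240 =411.49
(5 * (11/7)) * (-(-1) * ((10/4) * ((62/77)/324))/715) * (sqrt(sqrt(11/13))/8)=0.00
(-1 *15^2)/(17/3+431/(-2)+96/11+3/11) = 270/241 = 1.12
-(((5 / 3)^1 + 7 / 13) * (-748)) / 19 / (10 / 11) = 353804 / 3705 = 95.49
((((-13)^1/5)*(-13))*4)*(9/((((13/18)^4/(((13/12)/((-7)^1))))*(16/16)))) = -314928/455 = -692.15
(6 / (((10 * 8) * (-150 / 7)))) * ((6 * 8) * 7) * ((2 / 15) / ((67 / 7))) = -686 / 41875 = -0.02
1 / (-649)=-1 / 649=-0.00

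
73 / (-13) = -73 / 13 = -5.62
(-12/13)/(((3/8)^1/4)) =-128/13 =-9.85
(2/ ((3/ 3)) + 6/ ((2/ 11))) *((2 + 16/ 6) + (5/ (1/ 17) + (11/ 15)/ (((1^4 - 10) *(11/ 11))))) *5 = 423290/ 27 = 15677.41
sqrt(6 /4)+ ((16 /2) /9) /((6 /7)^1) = 28 /27+ sqrt(6) /2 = 2.26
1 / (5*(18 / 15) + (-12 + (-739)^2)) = 1 / 546115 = 0.00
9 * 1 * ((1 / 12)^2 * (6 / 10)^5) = 243 / 50000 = 0.00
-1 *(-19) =19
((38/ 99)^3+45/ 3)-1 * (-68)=80589689/ 970299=83.06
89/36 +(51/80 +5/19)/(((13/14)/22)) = 264658/11115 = 23.81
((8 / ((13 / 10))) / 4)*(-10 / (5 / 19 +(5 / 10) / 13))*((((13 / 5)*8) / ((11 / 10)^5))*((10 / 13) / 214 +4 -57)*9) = 806769792000000 / 2567636093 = 314207.22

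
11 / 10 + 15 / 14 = 76 / 35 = 2.17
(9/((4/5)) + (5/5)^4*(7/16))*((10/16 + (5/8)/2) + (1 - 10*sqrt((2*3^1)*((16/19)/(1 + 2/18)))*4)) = 5797/256 - 1122*sqrt(285)/19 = -974.28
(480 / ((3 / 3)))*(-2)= -960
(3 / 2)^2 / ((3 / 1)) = 3 / 4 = 0.75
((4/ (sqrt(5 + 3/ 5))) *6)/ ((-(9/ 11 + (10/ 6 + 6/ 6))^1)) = -396 *sqrt(35)/ 805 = -2.91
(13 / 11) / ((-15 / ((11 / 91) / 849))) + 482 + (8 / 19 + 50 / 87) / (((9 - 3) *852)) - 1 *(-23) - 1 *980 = -19878409124137 / 41849298540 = -475.00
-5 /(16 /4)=-5 /4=-1.25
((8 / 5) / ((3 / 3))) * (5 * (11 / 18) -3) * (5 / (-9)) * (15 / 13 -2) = 44 / 1053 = 0.04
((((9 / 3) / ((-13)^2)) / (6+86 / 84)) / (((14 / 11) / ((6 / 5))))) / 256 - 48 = -1531545303 / 31907200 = -48.00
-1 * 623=-623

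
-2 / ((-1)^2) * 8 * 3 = -48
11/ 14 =0.79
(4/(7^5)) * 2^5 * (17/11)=2176/184877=0.01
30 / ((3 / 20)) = 200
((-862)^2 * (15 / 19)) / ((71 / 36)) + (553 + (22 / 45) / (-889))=16081600199107 / 53966745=297990.92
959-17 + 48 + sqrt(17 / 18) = sqrt(34) / 6 + 990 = 990.97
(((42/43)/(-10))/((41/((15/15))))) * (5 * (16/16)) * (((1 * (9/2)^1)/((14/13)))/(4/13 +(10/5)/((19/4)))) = -9633/141040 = -0.07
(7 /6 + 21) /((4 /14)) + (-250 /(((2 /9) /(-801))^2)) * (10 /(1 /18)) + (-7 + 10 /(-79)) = -554256647798207 /948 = -584658911179.54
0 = 0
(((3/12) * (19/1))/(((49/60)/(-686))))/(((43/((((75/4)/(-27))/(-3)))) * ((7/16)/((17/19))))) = -17000/387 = -43.93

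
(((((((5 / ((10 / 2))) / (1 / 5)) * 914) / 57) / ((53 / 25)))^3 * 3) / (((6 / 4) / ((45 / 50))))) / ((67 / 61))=18194011165625000 / 205250615943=88642.91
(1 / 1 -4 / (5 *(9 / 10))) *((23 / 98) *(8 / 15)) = 92 / 6615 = 0.01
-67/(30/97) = -6499/30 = -216.63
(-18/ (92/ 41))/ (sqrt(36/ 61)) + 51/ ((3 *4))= 17/ 4 - 123 *sqrt(61)/ 92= -6.19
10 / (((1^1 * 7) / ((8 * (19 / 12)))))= 380 / 21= 18.10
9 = 9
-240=-240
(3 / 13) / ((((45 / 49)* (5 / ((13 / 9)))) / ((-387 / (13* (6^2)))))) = -2107 / 35100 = -0.06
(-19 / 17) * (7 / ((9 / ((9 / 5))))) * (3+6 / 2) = -798 / 85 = -9.39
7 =7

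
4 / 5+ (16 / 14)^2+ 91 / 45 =9103 / 2205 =4.13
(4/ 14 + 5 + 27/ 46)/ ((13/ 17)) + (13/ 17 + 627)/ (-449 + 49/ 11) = 1090488599/ 173991090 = 6.27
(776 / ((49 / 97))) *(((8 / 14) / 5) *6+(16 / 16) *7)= 20248168 / 1715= 11806.51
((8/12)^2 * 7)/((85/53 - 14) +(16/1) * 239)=1484/1818135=0.00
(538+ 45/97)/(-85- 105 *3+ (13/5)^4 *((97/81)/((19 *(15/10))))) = -150719079375/111424789102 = -1.35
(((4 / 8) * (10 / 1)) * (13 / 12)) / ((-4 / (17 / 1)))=-1105 / 48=-23.02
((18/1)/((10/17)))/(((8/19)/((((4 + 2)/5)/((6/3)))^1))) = 8721/200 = 43.60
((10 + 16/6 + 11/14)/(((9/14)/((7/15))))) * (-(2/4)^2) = -791/324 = -2.44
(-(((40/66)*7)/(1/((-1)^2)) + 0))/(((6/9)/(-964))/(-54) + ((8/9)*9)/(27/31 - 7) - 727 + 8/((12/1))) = 49453200/8481956153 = 0.01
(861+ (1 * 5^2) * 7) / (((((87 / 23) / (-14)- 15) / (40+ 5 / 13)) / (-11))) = 58378600 / 1937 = 30138.67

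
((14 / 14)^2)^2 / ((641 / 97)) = 97 / 641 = 0.15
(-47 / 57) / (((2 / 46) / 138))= -49726 / 19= -2617.16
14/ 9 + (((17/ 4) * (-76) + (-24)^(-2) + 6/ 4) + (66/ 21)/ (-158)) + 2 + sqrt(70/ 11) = -33759997/ 106176 + sqrt(770)/ 11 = -315.44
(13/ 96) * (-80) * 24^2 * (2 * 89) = -1110720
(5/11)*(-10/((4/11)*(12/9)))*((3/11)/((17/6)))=-675/748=-0.90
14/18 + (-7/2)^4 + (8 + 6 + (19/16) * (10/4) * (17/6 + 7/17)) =1708451/9792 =174.47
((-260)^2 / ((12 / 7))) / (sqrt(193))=118300 * sqrt(193) / 579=2838.47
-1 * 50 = -50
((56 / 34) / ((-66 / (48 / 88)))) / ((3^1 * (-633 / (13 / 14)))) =26 / 3906243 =0.00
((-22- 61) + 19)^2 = 4096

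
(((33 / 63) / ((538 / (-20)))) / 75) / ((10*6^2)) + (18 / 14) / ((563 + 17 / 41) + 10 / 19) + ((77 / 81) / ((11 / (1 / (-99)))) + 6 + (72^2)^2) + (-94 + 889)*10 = 1783200438310111484651 / 66334830338700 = 26881812.00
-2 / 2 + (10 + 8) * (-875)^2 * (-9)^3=-10046531251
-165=-165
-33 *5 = -165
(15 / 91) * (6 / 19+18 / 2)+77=135788 / 1729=78.54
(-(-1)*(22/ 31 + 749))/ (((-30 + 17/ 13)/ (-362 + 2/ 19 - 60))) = 2421898128/ 219697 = 11023.81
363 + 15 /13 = 4734 /13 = 364.15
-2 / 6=-1 / 3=-0.33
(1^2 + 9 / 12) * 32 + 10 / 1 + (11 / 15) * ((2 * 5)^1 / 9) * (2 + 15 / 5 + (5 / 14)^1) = 4433 / 63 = 70.37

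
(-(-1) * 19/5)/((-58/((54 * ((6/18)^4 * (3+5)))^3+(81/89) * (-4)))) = -3380062/348435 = -9.70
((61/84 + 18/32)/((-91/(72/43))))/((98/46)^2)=-0.01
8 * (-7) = -56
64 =64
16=16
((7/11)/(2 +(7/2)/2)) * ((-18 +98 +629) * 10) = 39704/33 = 1203.15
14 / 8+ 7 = 35 / 4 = 8.75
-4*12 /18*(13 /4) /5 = -26 /15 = -1.73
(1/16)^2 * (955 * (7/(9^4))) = 6685/1679616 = 0.00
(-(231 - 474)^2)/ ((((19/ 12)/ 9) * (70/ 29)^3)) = -38883943647/ 1629250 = -23866.16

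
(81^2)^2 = 43046721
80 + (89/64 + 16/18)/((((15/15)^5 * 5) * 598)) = 10598501/132480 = 80.00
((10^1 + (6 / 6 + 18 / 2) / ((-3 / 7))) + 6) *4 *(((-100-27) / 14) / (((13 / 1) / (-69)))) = -128524 / 91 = -1412.35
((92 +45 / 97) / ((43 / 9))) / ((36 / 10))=44845 / 8342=5.38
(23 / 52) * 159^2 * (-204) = -29654613 / 13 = -2281124.08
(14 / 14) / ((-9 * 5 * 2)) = -1 / 90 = -0.01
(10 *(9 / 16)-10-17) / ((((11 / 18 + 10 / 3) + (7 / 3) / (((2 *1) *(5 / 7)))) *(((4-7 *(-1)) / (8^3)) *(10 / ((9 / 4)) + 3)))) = -4432320 / 184987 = -23.96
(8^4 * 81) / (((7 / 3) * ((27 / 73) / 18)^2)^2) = 16749964099584 / 49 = 341836002032.33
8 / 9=0.89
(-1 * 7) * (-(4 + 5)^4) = 45927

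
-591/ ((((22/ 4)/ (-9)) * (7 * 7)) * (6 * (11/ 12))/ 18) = 382968/ 5929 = 64.59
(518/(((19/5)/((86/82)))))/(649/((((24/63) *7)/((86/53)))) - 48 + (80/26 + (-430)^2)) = 61387144/79543528747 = 0.00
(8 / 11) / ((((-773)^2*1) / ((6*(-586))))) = -28128 / 6572819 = -0.00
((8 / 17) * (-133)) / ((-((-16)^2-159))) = 1064 / 1649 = 0.65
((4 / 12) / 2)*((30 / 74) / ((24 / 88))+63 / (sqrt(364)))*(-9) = -27*sqrt(91) / 52 -165 / 74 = -7.18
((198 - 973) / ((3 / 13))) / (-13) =775 / 3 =258.33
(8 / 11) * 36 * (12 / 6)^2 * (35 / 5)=8064 / 11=733.09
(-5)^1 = -5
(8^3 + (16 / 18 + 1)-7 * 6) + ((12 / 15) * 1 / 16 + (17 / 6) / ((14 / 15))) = 149617 / 315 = 474.97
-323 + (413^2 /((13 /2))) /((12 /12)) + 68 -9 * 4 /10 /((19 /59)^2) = 608955961 /23465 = 25951.67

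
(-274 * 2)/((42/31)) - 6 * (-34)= -4210/21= -200.48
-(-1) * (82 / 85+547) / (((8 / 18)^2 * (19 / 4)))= 3772737 / 6460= 584.02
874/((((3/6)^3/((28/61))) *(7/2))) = 55936/61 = 916.98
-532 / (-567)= 76 / 81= 0.94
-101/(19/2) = -202/19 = -10.63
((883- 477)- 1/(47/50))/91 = 1464/329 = 4.45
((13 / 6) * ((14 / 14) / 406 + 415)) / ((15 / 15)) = 2190383 / 2436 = 899.17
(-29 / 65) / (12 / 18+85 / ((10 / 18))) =-87 / 29965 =-0.00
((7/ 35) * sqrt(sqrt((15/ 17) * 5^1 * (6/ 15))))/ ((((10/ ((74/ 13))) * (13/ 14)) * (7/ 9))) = 666 * 17^(3/ 4) * 30^(1/ 4)/ 71825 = 0.18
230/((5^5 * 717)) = 46/448125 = 0.00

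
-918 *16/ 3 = -4896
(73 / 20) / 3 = 73 / 60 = 1.22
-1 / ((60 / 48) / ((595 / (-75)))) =476 / 75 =6.35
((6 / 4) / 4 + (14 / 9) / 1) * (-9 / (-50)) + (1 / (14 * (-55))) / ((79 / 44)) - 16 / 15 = -477719 / 663600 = -0.72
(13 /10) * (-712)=-4628 /5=-925.60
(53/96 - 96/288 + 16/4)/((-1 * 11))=-0.38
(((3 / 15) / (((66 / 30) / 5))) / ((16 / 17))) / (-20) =-0.02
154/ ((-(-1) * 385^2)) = 2/ 1925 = 0.00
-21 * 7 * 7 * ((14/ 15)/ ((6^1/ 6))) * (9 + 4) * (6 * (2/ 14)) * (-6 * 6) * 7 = 13484016/ 5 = 2696803.20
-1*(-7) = 7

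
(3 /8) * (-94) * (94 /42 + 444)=-440437 /28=-15729.89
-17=-17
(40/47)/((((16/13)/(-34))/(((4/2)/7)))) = -2210/329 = -6.72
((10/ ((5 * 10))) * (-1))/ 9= -1/ 45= -0.02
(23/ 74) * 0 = 0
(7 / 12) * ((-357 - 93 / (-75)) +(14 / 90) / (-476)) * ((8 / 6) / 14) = -5443133 / 275400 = -19.76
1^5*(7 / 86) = 7 / 86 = 0.08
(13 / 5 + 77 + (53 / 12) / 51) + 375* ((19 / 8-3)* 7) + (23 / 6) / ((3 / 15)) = -9435643 / 6120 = -1541.77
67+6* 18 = 175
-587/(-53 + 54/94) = 11.20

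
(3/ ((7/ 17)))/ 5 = 51/ 35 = 1.46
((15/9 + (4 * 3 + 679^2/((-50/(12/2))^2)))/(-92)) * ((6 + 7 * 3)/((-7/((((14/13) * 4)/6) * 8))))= 299369568/186875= 1601.98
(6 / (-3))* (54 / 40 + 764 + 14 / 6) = -46061 / 30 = -1535.37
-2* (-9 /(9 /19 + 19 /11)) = 1881 /230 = 8.18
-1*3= -3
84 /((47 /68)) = 5712 /47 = 121.53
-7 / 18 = -0.39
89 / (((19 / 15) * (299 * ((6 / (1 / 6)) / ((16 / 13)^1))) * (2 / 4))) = 3560 / 221559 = 0.02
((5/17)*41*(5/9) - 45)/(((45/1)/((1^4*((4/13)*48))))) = -75008/5967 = -12.57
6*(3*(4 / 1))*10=720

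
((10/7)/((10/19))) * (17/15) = 323/105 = 3.08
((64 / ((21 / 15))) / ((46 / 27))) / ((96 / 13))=585 / 161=3.63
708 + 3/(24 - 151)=89913/127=707.98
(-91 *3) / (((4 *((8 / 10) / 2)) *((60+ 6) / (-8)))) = 455 / 22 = 20.68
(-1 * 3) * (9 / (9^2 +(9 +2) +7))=-3 / 11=-0.27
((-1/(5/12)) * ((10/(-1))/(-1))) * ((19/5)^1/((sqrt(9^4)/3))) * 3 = -152/15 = -10.13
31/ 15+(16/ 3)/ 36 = 299/ 135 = 2.21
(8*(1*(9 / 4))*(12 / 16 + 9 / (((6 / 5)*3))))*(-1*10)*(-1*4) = 2340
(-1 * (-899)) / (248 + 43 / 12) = 10788 / 3019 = 3.57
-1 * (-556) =556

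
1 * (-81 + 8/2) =-77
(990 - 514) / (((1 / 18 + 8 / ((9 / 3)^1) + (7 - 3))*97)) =8568 / 11737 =0.73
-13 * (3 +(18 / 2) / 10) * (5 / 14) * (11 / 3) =-1859 / 28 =-66.39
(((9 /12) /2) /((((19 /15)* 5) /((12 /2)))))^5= 14348907 /2535525376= 0.01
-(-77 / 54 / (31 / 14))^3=156590819 / 586376253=0.27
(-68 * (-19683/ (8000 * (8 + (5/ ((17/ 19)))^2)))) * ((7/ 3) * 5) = 75213117/ 1511600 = 49.76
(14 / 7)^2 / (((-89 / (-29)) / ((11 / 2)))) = 638 / 89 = 7.17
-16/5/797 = -16/3985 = -0.00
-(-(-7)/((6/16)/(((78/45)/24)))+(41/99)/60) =-2683/1980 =-1.36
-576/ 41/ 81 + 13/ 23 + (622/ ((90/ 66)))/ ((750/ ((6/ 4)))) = 13834259/ 10608750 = 1.30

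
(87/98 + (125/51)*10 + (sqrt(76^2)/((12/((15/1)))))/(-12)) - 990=-972.52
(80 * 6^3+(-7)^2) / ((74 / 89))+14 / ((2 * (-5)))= 7710887 / 370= 20840.24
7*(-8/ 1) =-56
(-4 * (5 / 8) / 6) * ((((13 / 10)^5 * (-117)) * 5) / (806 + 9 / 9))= 4826809 / 4304000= 1.12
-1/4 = -0.25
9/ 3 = 3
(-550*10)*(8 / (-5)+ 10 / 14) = 34100 / 7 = 4871.43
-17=-17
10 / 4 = 5 / 2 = 2.50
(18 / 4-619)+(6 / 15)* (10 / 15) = -18427 / 30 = -614.23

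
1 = 1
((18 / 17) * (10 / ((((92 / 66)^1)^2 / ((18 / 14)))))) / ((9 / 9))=441045 / 62951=7.01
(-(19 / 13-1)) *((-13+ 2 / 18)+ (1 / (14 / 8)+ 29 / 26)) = 18349 / 3549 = 5.17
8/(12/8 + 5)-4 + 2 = -10/13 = -0.77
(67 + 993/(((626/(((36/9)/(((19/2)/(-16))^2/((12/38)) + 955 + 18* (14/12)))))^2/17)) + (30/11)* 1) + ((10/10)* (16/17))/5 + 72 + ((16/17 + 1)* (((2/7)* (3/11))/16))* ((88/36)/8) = 14992841797274160876208147/105644103034424272484320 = 141.92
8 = 8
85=85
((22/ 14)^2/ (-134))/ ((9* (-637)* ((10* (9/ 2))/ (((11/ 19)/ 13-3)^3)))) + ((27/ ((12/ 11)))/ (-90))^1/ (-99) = 283436177243897/ 102104806129882920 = 0.00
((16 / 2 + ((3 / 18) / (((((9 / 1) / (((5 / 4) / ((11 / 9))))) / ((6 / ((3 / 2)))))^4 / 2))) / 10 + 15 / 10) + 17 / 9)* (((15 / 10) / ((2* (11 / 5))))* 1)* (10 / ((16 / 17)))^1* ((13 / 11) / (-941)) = -4146208625 / 80017867248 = -0.05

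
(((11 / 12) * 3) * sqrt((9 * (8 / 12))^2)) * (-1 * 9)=-297 / 2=-148.50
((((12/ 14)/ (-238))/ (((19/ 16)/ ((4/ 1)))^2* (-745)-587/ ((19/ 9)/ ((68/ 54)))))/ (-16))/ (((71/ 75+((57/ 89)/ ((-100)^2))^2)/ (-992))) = 0.00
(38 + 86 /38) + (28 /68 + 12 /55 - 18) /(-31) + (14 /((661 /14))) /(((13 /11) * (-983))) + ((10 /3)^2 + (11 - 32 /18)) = 853472517110293 /13955534991255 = 61.16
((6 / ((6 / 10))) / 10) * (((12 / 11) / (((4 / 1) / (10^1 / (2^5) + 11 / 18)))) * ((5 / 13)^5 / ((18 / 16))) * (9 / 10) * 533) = 3408125 / 3770052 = 0.90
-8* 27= -216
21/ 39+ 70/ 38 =588/ 247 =2.38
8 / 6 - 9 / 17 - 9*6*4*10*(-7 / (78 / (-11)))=-1413187 / 663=-2131.50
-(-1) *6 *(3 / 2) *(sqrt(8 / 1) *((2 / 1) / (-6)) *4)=-24 *sqrt(2)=-33.94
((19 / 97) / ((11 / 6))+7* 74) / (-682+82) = -27641 / 32010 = -0.86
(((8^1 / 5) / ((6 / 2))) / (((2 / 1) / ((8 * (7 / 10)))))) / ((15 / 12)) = 448 / 375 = 1.19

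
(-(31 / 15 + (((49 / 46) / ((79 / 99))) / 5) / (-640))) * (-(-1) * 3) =-72084007 / 11628800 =-6.20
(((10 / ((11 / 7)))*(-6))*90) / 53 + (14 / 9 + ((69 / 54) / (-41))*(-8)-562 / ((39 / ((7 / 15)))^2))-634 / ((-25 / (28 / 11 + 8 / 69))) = 824144869448 / 188144696025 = 4.38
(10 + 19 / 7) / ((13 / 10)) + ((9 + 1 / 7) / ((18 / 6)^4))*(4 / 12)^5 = 9.78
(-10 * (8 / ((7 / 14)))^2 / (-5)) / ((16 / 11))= 352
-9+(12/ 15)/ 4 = -44/ 5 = -8.80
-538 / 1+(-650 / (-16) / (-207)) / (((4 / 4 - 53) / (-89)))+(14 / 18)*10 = -3514417 / 6624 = -530.56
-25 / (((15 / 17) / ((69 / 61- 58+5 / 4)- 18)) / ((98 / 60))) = 14963179 / 4392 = 3406.92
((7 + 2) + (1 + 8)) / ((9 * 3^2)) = 2 / 9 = 0.22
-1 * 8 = -8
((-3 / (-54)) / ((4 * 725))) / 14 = 1 / 730800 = 0.00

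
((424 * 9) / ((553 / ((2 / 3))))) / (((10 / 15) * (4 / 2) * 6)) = 318 / 553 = 0.58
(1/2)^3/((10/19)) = 19/80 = 0.24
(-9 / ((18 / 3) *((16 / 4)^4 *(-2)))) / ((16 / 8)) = 3 / 2048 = 0.00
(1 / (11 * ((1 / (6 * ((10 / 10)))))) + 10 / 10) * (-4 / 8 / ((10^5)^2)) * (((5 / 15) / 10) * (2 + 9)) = -0.00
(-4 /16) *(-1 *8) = 2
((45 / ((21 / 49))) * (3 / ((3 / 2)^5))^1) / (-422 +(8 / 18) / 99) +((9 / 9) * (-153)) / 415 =-5204721 / 11145655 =-0.47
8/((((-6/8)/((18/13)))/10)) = -1920/13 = -147.69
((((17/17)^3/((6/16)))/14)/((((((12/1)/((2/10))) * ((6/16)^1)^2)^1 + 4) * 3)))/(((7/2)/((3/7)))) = 128/204771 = 0.00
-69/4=-17.25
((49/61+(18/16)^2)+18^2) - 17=1206605/3904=309.07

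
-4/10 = -2/5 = -0.40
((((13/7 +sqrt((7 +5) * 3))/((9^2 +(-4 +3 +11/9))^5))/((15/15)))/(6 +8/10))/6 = 5412825/99355940221861876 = 0.00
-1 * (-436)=436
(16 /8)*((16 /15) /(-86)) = -16 /645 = -0.02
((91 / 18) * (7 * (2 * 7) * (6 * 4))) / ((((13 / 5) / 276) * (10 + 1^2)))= 1262240 / 11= 114749.09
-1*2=-2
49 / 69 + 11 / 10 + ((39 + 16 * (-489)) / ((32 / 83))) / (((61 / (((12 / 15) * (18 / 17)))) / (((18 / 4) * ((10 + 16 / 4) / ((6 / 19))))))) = -160098458893 / 2862120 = -55937.02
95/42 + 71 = 3077/42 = 73.26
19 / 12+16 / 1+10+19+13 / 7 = 4069 / 84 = 48.44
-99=-99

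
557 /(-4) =-557 /4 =-139.25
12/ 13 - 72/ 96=9/ 52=0.17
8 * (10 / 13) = 80 / 13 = 6.15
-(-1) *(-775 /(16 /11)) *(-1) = 8525 /16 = 532.81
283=283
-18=-18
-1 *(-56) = 56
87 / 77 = 1.13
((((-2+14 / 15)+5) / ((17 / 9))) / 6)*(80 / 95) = 472 / 1615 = 0.29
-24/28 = -6/7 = -0.86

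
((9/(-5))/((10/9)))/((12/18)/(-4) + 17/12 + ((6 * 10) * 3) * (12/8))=-162/27125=-0.01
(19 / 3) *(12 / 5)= 76 / 5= 15.20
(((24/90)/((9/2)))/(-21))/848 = -1/300510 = -0.00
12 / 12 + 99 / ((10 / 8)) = 401 / 5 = 80.20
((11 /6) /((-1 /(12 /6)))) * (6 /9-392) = 1434.89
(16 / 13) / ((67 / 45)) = 720 / 871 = 0.83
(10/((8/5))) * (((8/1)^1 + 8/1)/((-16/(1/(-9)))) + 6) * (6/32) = 1375/192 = 7.16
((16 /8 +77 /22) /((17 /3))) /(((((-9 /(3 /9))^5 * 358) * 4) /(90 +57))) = -539 /77624398224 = -0.00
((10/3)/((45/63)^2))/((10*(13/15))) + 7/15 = 238/195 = 1.22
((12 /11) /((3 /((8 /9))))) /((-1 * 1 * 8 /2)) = -8 /99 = -0.08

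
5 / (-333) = -5 / 333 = -0.02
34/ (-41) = -34/ 41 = -0.83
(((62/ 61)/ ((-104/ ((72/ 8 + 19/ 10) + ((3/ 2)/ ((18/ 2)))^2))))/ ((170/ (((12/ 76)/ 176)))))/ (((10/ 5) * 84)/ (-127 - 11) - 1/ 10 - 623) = 1402471/ 1553577376116480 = 0.00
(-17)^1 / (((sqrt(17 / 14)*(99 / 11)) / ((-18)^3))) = 648*sqrt(238) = 9996.86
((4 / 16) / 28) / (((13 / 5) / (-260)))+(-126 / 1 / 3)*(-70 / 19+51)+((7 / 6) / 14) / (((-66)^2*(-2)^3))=-1988.16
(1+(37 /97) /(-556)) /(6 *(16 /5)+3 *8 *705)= 89825 /1522608224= 0.00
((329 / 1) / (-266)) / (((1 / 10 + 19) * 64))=-235 / 232256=-0.00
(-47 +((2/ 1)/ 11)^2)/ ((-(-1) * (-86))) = 5683/ 10406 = 0.55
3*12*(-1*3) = -108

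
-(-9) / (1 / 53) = 477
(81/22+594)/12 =49.81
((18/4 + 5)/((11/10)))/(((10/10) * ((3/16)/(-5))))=-7600/33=-230.30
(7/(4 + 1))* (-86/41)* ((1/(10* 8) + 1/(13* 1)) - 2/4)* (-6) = -385581/53300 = -7.23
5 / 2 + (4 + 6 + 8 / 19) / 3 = 227 / 38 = 5.97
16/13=1.23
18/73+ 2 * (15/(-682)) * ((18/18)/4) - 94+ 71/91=-842534689/9061052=-92.98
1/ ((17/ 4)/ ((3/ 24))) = 1/ 34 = 0.03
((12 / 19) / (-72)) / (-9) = 1 / 1026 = 0.00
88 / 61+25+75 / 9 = 6364 / 183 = 34.78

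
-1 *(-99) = 99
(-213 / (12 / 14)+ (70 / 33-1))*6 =-16327 / 11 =-1484.27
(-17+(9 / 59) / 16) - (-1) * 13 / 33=-517015 / 31152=-16.60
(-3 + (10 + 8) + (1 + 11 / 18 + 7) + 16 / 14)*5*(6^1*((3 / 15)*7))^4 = 616214.59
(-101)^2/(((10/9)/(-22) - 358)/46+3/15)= -232276770/172681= -1345.12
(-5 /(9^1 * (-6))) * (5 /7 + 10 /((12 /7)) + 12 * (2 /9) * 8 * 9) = 41695 /2268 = 18.38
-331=-331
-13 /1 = -13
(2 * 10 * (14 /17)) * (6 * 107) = 179760 /17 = 10574.12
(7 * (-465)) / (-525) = 31 / 5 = 6.20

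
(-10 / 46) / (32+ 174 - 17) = -5 / 4347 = -0.00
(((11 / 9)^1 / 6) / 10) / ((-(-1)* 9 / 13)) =143 / 4860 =0.03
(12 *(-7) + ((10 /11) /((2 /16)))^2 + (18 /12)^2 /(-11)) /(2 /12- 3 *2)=1299 /242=5.37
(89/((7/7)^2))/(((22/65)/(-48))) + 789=-130161/11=-11832.82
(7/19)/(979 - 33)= 7/17974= 0.00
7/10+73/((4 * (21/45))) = 5573/140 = 39.81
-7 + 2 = -5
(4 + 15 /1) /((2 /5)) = 95 /2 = 47.50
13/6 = 2.17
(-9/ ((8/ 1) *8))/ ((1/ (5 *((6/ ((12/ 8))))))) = -45/ 16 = -2.81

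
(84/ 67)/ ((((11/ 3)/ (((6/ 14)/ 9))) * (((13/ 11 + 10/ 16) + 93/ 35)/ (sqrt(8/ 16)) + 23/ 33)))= -32457600/ 112598740003 + 207884880 * sqrt(2)/ 112598740003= 0.00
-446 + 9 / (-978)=-145399 / 326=-446.01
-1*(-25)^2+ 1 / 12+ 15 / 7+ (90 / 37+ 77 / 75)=-16040251 / 25900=-619.31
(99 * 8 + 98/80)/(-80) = -31729/3200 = -9.92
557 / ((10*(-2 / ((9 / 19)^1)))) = -13.19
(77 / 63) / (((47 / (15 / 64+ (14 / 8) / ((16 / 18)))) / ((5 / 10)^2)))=11 / 768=0.01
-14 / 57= -0.25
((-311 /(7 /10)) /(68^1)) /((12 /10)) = -7775 /1428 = -5.44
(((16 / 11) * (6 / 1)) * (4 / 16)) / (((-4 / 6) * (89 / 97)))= -3492 / 979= -3.57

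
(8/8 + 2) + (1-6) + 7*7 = 47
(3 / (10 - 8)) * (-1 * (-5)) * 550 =4125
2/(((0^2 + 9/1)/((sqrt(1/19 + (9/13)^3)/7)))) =8*sqrt(247741)/202293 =0.02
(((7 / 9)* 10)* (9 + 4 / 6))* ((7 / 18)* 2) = 14210 / 243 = 58.48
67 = 67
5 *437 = 2185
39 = 39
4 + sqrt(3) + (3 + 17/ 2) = sqrt(3) + 31/ 2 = 17.23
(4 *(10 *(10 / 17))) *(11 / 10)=440 / 17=25.88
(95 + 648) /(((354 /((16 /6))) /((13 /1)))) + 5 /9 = 12977 /177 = 73.32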